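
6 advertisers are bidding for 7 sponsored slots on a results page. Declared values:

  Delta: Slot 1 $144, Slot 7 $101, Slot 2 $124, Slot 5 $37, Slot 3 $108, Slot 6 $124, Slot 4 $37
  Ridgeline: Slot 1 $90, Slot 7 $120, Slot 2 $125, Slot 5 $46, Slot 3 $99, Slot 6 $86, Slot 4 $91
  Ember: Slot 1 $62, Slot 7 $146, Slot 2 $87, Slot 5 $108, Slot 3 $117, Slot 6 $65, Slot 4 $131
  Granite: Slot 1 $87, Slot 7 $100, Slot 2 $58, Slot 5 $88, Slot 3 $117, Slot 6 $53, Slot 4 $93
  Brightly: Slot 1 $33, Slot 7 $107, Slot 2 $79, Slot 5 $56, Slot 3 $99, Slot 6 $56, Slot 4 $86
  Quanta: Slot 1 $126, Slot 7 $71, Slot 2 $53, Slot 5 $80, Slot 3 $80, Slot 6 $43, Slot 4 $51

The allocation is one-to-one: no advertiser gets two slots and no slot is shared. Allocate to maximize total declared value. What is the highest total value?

Maximum total: $730

This is a one-to-one assignment (maximum-weight bipartite matching).
Optimal: Delta→Slot 6 ($124), Ridgeline→Slot 2 ($125), Ember→Slot 4 ($131), Granite→Slot 3 ($117), Brightly→Slot 7 ($107), Quanta→Slot 1 ($126) — total 124+125+131+117+107+126 = $730.
Row-greedy (each advertiser in turn takes its best remaining slot) gives $698, worse by 32.
Next-best assignment: Delta→Slot 6, Ridgeline→Slot 2, Ember→Slot 7, Granite→Slot 3, Brightly→Slot 4, Quanta→Slot 1 = $724.
Swapping Ridgeline↔Brightly (Ridgeline→Slot 7 $120, Brightly→Slot 2 $79) loses 33.
Every other assignment is strictly worse.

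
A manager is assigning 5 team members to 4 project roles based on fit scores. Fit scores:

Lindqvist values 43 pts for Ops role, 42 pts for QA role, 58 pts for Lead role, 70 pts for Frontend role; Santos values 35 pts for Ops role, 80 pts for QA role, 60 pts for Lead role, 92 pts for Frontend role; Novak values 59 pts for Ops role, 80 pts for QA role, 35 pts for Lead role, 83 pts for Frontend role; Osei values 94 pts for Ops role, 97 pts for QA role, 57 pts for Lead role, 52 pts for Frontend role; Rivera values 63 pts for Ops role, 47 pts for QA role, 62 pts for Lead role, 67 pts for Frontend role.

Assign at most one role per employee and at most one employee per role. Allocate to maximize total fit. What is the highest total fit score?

Treat this as an assignment problem: match each employee to one role.
Optimal: Osei→Ops role (94 pts), Novak→QA role (80 pts), Rivera→Lead role (62 pts), Santos→Frontend role (92 pts) — total 94+80+62+92 = 328 pts.
Column-greedy (each role in turn goes to its best remaining employee) gives 319 pts, worse by 9.
Next-best assignment: Osei→Ops role, Novak→QA role, Lindqvist→Lead role, Santos→Frontend role = 324 pts.
Swapping Osei↔Novak (Osei→QA role 97 pts, Novak→Ops role 59 pts) loses 18.
Every other assignment is strictly worse.

Maximum total: 328 pts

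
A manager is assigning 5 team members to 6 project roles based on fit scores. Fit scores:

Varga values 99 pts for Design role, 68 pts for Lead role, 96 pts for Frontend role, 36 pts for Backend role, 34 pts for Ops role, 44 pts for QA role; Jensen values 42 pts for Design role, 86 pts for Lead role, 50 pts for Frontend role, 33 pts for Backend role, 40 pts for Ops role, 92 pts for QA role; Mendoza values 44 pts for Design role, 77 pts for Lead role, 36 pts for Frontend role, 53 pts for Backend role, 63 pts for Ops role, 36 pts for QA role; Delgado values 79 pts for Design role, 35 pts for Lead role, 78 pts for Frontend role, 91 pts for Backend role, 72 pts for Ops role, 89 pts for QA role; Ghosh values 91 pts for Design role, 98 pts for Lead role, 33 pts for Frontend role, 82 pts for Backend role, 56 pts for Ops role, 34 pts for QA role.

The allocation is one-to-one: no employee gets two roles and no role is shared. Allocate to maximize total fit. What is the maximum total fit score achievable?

Max total: 447 pts

This is a one-to-one assignment (maximum-weight bipartite matching).
Optimal: Varga→Frontend role (96 pts), Jensen→QA role (92 pts), Mendoza→Lead role (77 pts), Delgado→Backend role (91 pts), Ghosh→Design role (91 pts) — total 96+92+77+91+91 = 447 pts.
Max-entry greedy (repeatedly take the single best remaining cell) gives 443 pts, worse by 4.
Swapping Delgado↔Ghosh (Delgado→Design role 79 pts, Ghosh→Backend role 82 pts) loses 21.
No other one-to-one assignment exceeds 447 pts.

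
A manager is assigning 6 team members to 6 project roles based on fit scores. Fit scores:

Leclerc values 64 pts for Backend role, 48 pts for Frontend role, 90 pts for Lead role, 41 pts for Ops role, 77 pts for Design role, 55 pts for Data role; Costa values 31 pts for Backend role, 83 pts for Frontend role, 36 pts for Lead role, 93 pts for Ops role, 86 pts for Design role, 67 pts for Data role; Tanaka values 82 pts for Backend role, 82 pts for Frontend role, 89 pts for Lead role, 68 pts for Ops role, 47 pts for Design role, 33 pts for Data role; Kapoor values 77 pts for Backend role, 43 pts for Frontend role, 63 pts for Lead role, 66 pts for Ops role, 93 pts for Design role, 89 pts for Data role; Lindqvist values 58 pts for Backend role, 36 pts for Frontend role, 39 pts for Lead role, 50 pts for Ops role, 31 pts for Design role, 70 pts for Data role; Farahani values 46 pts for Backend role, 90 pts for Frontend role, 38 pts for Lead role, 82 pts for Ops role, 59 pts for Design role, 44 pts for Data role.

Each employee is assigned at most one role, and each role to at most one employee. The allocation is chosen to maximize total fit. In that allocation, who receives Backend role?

Treat this as an assignment problem: match each employee to one role.
Optimal: Leclerc→Lead role (90 pts), Costa→Ops role (93 pts), Tanaka→Backend role (82 pts), Kapoor→Design role (93 pts), Lindqvist→Data role (70 pts), Farahani→Frontend role (90 pts) — total 90+93+82+93+70+90 = 518 pts.
Swapping Leclerc↔Costa (Leclerc→Ops role 41 pts, Costa→Lead role 36 pts) loses 106.
Tanaka's own top role is Lead role (89 pts), but forcing Tanaka→Lead role and reassigning the rest optimally gives only 499 pts — worse by 19.

Tanaka receives Backend role.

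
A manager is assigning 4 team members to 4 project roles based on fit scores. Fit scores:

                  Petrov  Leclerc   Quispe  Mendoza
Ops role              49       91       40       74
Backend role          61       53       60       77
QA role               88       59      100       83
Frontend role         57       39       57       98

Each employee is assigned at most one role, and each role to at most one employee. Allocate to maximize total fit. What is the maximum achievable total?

This is a one-to-one assignment (maximum-weight bipartite matching).
Optimal: Petrov→Backend role (61 pts), Leclerc→Ops role (91 pts), Quispe→QA role (100 pts), Mendoza→Frontend role (98 pts) — total 61+91+100+98 = 350 pts.
Row-greedy (each employee in turn takes its best remaining role) gives 337 pts, worse by 13.
Swapping Quispe↔Mendoza (Quispe→Frontend role 57 pts, Mendoza→QA role 83 pts) loses 58.
No other one-to-one assignment exceeds 350 pts.

Max total: 350 pts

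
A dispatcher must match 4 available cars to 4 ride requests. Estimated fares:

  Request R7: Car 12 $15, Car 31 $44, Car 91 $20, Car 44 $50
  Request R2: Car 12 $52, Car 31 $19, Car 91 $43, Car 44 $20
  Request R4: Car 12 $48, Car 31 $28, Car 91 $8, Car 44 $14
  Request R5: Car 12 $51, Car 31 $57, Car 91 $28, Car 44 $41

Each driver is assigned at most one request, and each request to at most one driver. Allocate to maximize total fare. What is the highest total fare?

Max total: $198

Optimal: Car 12→Request R4 ($48), Car 31→Request R5 ($57), Car 91→Request R2 ($43), Car 44→Request R7 ($50) — total 48+57+43+50 = $198.
Next-best assignment: Car 12→Request R4, Car 31→Request R7, Car 91→Request R2, Car 44→Request R5 = $176.
Every other assignment is strictly worse.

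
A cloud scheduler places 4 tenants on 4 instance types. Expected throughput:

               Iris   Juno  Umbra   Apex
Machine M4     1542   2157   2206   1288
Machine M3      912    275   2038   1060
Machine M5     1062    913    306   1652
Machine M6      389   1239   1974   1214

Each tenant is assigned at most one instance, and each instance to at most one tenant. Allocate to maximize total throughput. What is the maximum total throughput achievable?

Max total: 6695 ops/s

Optimal: Iris→Machine M3 (912 ops/s), Juno→Machine M4 (2157 ops/s), Umbra→Machine M6 (1974 ops/s), Apex→Machine M5 (1652 ops/s) — total 912+2157+1974+1652 = 6695 ops/s.
Next-best assignment: Iris→Machine M4, Juno→Machine M6, Umbra→Machine M3, Apex→Machine M5 = 6471 ops/s.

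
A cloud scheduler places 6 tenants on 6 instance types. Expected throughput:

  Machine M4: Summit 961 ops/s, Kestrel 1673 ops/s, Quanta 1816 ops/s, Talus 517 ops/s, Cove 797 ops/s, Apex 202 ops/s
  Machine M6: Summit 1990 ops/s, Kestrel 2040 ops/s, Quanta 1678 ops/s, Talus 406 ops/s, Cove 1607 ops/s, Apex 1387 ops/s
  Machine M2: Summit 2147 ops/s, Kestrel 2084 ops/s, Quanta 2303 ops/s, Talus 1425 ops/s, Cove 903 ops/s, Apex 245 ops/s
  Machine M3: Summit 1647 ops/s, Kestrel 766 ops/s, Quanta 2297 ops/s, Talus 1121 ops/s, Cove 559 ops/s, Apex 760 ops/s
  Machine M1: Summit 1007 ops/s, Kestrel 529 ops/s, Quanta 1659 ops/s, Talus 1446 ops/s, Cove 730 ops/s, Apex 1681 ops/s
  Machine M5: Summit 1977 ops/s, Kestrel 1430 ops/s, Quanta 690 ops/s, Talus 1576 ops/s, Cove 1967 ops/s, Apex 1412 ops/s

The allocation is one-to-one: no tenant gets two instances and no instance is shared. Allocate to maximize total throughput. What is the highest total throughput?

Max total: 11033 ops/s

This is a one-to-one assignment (maximum-weight bipartite matching).
Optimal: Summit→Machine M6 (1990 ops/s), Kestrel→Machine M4 (1673 ops/s), Quanta→Machine M3 (2297 ops/s), Talus→Machine M2 (1425 ops/s), Cove→Machine M5 (1967 ops/s), Apex→Machine M1 (1681 ops/s) — total 1990+1673+2297+1425+1967+1681 = 11033 ops/s.
Max-entry greedy (repeatedly take the single best remaining cell) gives 9919 ops/s, worse by 1114.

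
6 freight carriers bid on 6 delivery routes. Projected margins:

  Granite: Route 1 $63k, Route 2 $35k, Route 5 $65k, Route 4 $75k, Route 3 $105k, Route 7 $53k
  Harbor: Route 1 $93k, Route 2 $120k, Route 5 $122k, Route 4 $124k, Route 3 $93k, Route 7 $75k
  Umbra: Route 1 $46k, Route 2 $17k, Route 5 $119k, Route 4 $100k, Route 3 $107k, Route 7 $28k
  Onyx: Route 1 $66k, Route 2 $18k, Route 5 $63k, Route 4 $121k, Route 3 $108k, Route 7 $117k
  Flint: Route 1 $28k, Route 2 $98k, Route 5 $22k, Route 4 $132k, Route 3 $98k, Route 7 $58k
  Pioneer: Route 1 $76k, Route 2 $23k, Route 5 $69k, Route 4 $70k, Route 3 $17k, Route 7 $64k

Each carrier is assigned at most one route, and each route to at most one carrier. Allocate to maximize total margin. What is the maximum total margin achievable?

Treat this as an assignment problem: match each carrier to one route.
Optimal: Granite→Route 3 ($105k), Harbor→Route 2 ($120k), Umbra→Route 5 ($119k), Onyx→Route 7 ($117k), Flint→Route 4 ($132k), Pioneer→Route 1 ($76k) — total 105+120+119+117+132+76 = $669k.
Next-best assignment: Granite→Route 3, Harbor→Route 4, Umbra→Route 5, Onyx→Route 7, Flint→Route 2, Pioneer→Route 1 = $639k.
Every other assignment is strictly worse.

Maximum total: $669k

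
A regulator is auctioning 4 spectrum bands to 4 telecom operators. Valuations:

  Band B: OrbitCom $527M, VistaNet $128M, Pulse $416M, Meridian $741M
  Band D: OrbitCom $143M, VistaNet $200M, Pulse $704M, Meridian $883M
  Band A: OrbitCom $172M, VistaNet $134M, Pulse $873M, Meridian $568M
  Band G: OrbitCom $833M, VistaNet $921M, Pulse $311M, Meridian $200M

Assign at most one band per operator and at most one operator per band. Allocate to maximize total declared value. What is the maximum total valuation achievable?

Treat this as an assignment problem: match each operator to one band.
Optimal: OrbitCom→Band B ($527M), VistaNet→Band G ($921M), Pulse→Band A ($873M), Meridian→Band D ($883M) — total 527+921+873+883 = $3204M.
Row-greedy (each operator in turn takes its best remaining band) gives $2647M, worse by 557.
Next-best assignment: OrbitCom→Band B, VistaNet→Band G, Pulse→Band D, Meridian→Band A = $2720M.
No other one-to-one assignment exceeds $3204M.

Max total: $3204M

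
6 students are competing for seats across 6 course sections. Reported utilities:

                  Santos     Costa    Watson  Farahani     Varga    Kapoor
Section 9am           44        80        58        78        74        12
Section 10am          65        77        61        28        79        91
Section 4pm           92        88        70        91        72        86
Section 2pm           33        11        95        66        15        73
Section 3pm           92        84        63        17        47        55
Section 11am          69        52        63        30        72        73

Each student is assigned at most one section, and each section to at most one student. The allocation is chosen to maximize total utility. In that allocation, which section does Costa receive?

This is a one-to-one assignment (maximum-weight bipartite matching).
Optimal: Santos→Section 3pm (92 points), Costa→Section 9am (80 points), Watson→Section 2pm (95 points), Farahani→Section 4pm (91 points), Varga→Section 11am (72 points), Kapoor→Section 10am (91 points) — total 92+80+95+91+72+91 = 521 points.
Column-greedy (each section in turn goes to its best remaining student) gives 435 points, worse by 86.
Next-best assignment: Santos→Section 3pm, Costa→Section 4pm, Watson→Section 2pm, Farahani→Section 9am, Varga→Section 11am, Kapoor→Section 10am = 516 points.
Swapping Costa↔Watson (Costa→Section 2pm 11 points, Watson→Section 9am 58 points) loses 106.
Every other assignment is strictly worse.
Costa's own top section is Section 4pm (88 points), but forcing Costa→Section 4pm and reassigning the rest optimally gives only 516 points — worse by 5.

Costa receives Section 9am.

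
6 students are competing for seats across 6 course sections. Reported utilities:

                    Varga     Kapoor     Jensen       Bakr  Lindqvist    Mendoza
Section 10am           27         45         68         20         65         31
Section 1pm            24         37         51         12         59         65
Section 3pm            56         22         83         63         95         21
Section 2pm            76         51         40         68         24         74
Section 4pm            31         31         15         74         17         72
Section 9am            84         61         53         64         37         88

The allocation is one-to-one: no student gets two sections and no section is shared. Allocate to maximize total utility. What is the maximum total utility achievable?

Optimal: Varga→Section 2pm (76 points), Kapoor→Section 9am (61 points), Jensen→Section 10am (68 points), Bakr→Section 4pm (74 points), Lindqvist→Section 3pm (95 points), Mendoza→Section 1pm (65 points) — total 76+61+68+74+95+65 = 439 points.
Row-greedy (each student in turn takes its best remaining section) gives 422 points, worse by 17.
Next-best assignment: Varga→Section 2pm, Kapoor→Section 1pm, Jensen→Section 10am, Bakr→Section 4pm, Lindqvist→Section 3pm, Mendoza→Section 9am = 438 points.

Maximum total: 439 points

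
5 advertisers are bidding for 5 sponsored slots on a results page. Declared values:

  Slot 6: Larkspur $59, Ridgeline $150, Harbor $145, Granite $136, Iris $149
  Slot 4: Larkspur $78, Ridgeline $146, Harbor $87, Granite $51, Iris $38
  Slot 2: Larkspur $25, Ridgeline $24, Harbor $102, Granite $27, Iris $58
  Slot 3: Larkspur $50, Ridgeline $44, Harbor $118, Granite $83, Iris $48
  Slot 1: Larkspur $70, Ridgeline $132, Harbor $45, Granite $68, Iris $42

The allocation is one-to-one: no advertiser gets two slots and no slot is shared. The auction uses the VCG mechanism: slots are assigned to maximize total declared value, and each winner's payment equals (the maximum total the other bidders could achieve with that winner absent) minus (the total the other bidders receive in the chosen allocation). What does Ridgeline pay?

Ridgeline pays $9.

Efficient allocation: Larkspur→Slot 1 ($70), Ridgeline→Slot 4 ($146), Harbor→Slot 2 ($102), Granite→Slot 3 ($83), Iris→Slot 6 ($149); total welfare W = $550.
Ridgeline receives Slot 4 at value $146, so the others get W − 146 = $404.
Without Ridgeline: best allocation of the remaining 4 bidders over all 5 slots is Larkspur→Slot 4 ($78), Harbor→Slot 3 ($118), Granite→Slot 1 ($68), Iris→Slot 6 ($149), total $413.
VCG payment = (others' best without Ridgeline) − (others' welfare with Ridgeline) = 413 − 404 = $9.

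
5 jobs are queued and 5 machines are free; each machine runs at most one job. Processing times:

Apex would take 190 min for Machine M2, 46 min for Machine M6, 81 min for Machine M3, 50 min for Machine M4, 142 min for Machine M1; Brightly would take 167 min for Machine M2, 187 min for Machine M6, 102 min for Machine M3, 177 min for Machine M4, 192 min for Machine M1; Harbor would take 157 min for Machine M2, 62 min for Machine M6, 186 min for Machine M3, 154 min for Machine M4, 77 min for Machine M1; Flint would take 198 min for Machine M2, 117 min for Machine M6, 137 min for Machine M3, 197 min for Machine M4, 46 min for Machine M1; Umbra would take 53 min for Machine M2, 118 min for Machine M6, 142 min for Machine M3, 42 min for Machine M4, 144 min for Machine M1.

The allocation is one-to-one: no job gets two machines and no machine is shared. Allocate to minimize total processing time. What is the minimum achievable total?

Min total: 313 min

Treat this as an assignment problem: match each job to one machine.
Optimal: Apex→Machine M4 (50 min), Brightly→Machine M3 (102 min), Harbor→Machine M6 (62 min), Flint→Machine M1 (46 min), Umbra→Machine M2 (53 min) — total 50+102+62+46+53 = 313 min.
Column-greedy (each machine in turn goes to its cheapest remaining job) gives 401 min, worse by 88.
Swapping Brightly↔Umbra (Brightly→Machine M2 167 min, Umbra→Machine M3 142 min) adds 154.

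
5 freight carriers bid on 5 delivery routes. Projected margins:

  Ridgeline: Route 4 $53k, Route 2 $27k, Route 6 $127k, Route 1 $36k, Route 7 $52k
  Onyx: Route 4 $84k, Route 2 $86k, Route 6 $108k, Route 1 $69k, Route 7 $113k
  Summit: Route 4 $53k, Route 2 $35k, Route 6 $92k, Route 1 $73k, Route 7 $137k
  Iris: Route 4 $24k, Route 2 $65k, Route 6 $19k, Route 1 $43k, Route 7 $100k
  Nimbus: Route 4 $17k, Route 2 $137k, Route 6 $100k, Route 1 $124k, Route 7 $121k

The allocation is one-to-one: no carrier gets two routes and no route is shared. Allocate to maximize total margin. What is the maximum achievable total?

Optimal: Ridgeline→Route 6 ($127k), Onyx→Route 4 ($84k), Summit→Route 7 ($137k), Iris→Route 2 ($65k), Nimbus→Route 1 ($124k) — total 127+84+137+65+124 = $537k.
Row-greedy (each carrier in turn takes its best remaining route) gives $395k, worse by 142.
Next-best assignment: Ridgeline→Route 6, Onyx→Route 4, Summit→Route 7, Iris→Route 1, Nimbus→Route 2 = $528k.

Max total: $537k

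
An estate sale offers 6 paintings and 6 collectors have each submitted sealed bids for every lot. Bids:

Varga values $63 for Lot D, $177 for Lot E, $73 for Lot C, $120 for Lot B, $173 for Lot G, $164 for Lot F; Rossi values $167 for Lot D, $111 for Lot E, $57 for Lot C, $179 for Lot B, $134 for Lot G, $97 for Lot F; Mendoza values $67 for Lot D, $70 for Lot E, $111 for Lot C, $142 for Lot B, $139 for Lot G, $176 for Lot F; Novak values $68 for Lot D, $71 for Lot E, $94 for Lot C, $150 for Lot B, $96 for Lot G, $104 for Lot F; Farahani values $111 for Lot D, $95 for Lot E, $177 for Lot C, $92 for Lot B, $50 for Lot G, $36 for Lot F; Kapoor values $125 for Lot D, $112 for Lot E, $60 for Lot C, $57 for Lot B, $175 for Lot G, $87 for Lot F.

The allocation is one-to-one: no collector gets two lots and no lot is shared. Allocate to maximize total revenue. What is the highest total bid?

Optimal: Varga→Lot E ($177), Rossi→Lot D ($167), Mendoza→Lot F ($176), Novak→Lot B ($150), Farahani→Lot C ($177), Kapoor→Lot G ($175) — total 177+167+176+150+177+175 = $1022.
Swapping Kapoor↔Mendoza (Kapoor→Lot F $87, Mendoza→Lot G $139) loses 125.

Max total: $1022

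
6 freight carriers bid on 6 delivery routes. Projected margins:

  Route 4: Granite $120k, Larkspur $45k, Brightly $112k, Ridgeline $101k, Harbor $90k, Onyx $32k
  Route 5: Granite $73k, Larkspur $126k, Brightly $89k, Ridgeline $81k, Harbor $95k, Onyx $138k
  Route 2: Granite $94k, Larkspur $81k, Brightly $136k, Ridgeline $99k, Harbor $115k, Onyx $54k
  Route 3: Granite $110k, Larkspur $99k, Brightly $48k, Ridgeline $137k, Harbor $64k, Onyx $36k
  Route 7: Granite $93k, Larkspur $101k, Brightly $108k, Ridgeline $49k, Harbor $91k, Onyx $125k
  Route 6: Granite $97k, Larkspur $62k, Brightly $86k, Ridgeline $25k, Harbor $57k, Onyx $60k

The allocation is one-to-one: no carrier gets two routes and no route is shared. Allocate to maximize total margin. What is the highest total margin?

Optimal: Granite→Route 6 ($97k), Larkspur→Route 5 ($126k), Brightly→Route 4 ($112k), Ridgeline→Route 3 ($137k), Harbor→Route 2 ($115k), Onyx→Route 7 ($125k) — total 97+126+112+137+115+125 = $712k.
Column-greedy (each route in turn goes to its best remaining carrier) gives $689k, worse by 23.
Swapping Granite↔Ridgeline (Granite→Route 3 $110k, Ridgeline→Route 6 $25k) loses 99.
Every other assignment is strictly worse.

Maximum total: $712k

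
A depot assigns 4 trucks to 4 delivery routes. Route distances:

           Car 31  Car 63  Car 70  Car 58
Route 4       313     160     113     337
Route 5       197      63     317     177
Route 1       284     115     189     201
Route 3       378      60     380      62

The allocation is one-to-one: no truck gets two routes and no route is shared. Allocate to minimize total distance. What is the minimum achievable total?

Optimal: Car 31→Route 5 (197 km), Car 63→Route 1 (115 km), Car 70→Route 4 (113 km), Car 58→Route 3 (62 km) — total 197+115+113+62 = 487 km.
Min-entry greedy (repeatedly take the single cheapest remaining cell) gives 634 km, worse by 147.
Every other assignment is strictly worse.

Minimum total: 487 km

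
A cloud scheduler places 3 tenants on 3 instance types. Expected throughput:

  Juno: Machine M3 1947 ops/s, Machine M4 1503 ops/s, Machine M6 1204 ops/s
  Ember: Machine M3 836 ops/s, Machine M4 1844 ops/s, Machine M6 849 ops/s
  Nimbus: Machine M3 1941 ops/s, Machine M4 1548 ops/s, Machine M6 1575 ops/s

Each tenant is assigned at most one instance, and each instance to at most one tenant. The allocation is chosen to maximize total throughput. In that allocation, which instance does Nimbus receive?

Optimal: Juno→Machine M3 (1947 ops/s), Ember→Machine M4 (1844 ops/s), Nimbus→Machine M6 (1575 ops/s) — total 1947+1844+1575 = 5366 ops/s.
Next-best assignment: Juno→Machine M6, Ember→Machine M4, Nimbus→Machine M3 = 4989 ops/s.
Every other assignment is strictly worse.
Nimbus's own top instance is Machine M3 (1941 ops/s), but forcing Nimbus→Machine M3 and reassigning the rest optimally gives only 4989 ops/s — worse by 377.

Nimbus receives Machine M6.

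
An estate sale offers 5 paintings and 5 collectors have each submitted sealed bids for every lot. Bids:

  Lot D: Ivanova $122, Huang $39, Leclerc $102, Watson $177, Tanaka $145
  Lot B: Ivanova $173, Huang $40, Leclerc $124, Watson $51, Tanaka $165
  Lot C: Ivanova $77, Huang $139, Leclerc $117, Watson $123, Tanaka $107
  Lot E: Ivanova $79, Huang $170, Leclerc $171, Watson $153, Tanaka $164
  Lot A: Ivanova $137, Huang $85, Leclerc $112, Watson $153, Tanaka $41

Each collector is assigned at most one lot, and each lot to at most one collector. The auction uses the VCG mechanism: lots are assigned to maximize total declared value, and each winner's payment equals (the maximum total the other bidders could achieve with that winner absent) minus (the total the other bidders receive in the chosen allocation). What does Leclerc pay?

Efficient allocation: Ivanova→Lot A ($137), Huang→Lot C ($139), Leclerc→Lot E ($171), Watson→Lot D ($177), Tanaka→Lot B ($165); total welfare W = $789.
Leclerc receives Lot E at value $171, so the others get W − 171 = $618.
Without Leclerc: best allocation of the remaining 4 bidders over all 5 lots is Ivanova→Lot B ($173), Huang→Lot C ($139), Watson→Lot D ($177), Tanaka→Lot E ($164), total $653.
VCG payment = (others' best without Leclerc) − (others' welfare with Leclerc) = 653 − 618 = $35.

Leclerc pays $35.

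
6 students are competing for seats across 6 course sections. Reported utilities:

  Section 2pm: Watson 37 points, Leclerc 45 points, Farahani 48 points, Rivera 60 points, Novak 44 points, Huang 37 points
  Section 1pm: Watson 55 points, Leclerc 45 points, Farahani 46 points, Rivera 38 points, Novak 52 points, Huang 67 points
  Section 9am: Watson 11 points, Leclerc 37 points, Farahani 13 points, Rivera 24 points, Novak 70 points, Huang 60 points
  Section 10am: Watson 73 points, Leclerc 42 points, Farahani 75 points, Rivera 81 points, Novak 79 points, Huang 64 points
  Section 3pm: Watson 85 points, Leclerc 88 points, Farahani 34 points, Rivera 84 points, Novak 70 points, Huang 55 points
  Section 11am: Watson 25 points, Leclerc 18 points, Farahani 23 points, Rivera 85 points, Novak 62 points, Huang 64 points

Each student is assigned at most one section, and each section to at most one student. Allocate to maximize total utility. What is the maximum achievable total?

Optimal: Watson→Section 10am (73 points), Leclerc→Section 3pm (88 points), Farahani→Section 2pm (48 points), Rivera→Section 11am (85 points), Novak→Section 9am (70 points), Huang→Section 1pm (67 points) — total 73+88+48+85+70+67 = 431 points.
Row-greedy (each student in turn takes its best remaining section) gives 427 points, worse by 4.
Next-best assignment: Watson→Section 3pm, Leclerc→Section 2pm, Farahani→Section 10am, Rivera→Section 11am, Novak→Section 9am, Huang→Section 1pm = 427 points.

Max total: 431 points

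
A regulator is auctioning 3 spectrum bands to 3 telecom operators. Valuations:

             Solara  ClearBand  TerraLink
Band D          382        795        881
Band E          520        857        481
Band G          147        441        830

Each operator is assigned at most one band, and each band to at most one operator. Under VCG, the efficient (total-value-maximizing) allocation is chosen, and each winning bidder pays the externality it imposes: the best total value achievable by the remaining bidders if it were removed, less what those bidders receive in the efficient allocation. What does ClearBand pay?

ClearBand pays $51M.

Efficient allocation: Solara→Band E ($520M), ClearBand→Band D ($795M), TerraLink→Band G ($830M); total welfare W = $2145M.
ClearBand receives Band D at value $795M, so the others get W − 795 = $1350M.
Without ClearBand: best allocation of the remaining 2 bidders over all 3 bands is Solara→Band E ($520M), TerraLink→Band D ($881M), total $1401M.
VCG payment = (others' best without ClearBand) − (others' welfare with ClearBand) = 1401 − 1350 = $51M.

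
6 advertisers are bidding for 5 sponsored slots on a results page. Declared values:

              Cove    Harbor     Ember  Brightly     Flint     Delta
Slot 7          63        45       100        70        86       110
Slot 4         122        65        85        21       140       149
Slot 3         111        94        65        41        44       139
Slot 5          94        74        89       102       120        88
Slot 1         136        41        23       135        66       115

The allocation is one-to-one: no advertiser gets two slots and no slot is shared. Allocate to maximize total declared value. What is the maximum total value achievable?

Maximum total: $617

Optimal: Ember→Slot 7 ($100), Flint→Slot 4 ($140), Delta→Slot 3 ($139), Brightly→Slot 5 ($102), Cove→Slot 1 ($136) — total 100+140+139+102+136 = $617.
Column-greedy (each slot in turn goes to its best remaining advertiser) gives $504, worse by 113.
Every other assignment is strictly worse.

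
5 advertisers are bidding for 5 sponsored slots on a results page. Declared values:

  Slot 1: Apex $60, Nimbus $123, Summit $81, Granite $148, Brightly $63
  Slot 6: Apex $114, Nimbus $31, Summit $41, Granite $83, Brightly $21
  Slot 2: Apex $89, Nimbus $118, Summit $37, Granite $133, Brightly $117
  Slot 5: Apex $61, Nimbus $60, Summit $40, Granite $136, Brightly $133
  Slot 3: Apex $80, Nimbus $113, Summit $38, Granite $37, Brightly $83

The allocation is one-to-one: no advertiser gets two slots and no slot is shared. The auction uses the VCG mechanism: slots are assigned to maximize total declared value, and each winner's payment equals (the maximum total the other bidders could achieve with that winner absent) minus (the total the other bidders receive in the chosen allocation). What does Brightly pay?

Efficient allocation: Apex→Slot 6 ($114), Nimbus→Slot 3 ($113), Summit→Slot 1 ($81), Granite→Slot 2 ($133), Brightly→Slot 5 ($133); total welfare W = $574.
Brightly receives Slot 5 at value $133, so the others get W − 133 = $441.
Without Brightly: best allocation of the remaining 4 bidders over all 5 slots is Apex→Slot 6 ($114), Nimbus→Slot 2 ($118), Summit→Slot 1 ($81), Granite→Slot 5 ($136), total $449.
VCG payment = (others' best without Brightly) − (others' welfare with Brightly) = 449 − 441 = $8.

Brightly pays $8.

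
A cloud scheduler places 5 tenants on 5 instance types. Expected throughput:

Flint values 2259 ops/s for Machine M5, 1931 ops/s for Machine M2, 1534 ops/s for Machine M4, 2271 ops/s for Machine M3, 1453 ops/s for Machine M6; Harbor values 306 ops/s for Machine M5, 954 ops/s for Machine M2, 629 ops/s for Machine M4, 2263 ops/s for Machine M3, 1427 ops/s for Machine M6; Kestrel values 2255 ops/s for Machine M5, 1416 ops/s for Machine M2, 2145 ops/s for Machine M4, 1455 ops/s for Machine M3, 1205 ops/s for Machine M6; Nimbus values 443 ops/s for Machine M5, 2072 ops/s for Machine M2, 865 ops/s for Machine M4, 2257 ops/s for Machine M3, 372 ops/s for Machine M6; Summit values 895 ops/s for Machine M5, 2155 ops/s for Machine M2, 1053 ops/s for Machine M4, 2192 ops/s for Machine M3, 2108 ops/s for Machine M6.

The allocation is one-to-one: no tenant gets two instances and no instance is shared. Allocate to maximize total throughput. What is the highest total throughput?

Maximum total: 10847 ops/s

This is a one-to-one assignment (maximum-weight bipartite matching).
Optimal: Flint→Machine M5 (2259 ops/s), Harbor→Machine M3 (2263 ops/s), Kestrel→Machine M4 (2145 ops/s), Nimbus→Machine M2 (2072 ops/s), Summit→Machine M6 (2108 ops/s) — total 2259+2263+2145+2072+2108 = 10847 ops/s.
Next-best assignment: Flint→Machine M5, Harbor→Machine M6, Kestrel→Machine M4, Nimbus→Machine M3, Summit→Machine M2 = 10243 ops/s.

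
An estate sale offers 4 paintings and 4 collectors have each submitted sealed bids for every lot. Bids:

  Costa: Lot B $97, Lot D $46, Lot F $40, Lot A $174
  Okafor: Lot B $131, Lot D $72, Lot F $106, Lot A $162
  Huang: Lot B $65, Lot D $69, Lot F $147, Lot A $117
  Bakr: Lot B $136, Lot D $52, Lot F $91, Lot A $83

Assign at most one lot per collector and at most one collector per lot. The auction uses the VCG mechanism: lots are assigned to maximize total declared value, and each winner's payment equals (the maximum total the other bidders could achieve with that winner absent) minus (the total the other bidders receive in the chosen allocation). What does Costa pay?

Costa pays $90.

Efficient allocation: Costa→Lot A ($174), Okafor→Lot D ($72), Huang→Lot F ($147), Bakr→Lot B ($136); total welfare W = $529.
Costa receives Lot A at value $174, so the others get W − 174 = $355.
Without Costa: best allocation of the remaining 3 bidders over all 4 lots is Okafor→Lot A ($162), Huang→Lot F ($147), Bakr→Lot B ($136), total $445.
VCG payment = (others' best without Costa) − (others' welfare with Costa) = 445 − 355 = $90.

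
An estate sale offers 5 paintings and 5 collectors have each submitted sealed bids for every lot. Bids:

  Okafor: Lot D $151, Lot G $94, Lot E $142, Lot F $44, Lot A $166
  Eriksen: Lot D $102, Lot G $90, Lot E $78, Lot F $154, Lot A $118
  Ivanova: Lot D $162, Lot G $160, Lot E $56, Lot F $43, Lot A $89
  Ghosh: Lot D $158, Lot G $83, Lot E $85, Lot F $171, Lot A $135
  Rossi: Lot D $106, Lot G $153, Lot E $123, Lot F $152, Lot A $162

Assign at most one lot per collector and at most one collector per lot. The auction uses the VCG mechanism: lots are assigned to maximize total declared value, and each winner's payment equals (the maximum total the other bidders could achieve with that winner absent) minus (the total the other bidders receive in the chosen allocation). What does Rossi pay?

Rossi pays $24.

Efficient allocation: Okafor→Lot E ($142), Eriksen→Lot F ($154), Ivanova→Lot G ($160), Ghosh→Lot D ($158), Rossi→Lot A ($162); total welfare W = $776.
Rossi receives Lot A at value $162, so the others get W − 162 = $614.
Without Rossi: best allocation of the remaining 4 bidders over all 5 lots is Okafor→Lot A ($166), Eriksen→Lot F ($154), Ivanova→Lot G ($160), Ghosh→Lot D ($158), total $638.
VCG payment = (others' best without Rossi) − (others' welfare with Rossi) = 638 − 614 = $24.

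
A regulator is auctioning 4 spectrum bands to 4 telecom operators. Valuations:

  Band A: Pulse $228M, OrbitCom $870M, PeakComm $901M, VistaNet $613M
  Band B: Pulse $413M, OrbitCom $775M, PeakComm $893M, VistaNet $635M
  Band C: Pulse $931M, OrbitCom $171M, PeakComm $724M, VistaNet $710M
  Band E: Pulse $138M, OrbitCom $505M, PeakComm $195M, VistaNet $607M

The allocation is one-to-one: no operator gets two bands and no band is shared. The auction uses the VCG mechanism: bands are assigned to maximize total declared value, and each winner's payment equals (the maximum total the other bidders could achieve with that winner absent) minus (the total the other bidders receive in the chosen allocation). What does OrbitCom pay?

Efficient allocation: Pulse→Band C ($931M), OrbitCom→Band A ($870M), PeakComm→Band B ($893M), VistaNet→Band E ($607M); total welfare W = $3301M.
OrbitCom receives Band A at value $870M, so the others get W − 870 = $2431M.
Without OrbitCom: best allocation of the remaining 3 bidders over all 4 bands is Pulse→Band C ($931M), PeakComm→Band A ($901M), VistaNet→Band B ($635M), total $2467M.
VCG payment = (others' best without OrbitCom) − (others' welfare with OrbitCom) = 2467 − 2431 = $36M.

OrbitCom pays $36M.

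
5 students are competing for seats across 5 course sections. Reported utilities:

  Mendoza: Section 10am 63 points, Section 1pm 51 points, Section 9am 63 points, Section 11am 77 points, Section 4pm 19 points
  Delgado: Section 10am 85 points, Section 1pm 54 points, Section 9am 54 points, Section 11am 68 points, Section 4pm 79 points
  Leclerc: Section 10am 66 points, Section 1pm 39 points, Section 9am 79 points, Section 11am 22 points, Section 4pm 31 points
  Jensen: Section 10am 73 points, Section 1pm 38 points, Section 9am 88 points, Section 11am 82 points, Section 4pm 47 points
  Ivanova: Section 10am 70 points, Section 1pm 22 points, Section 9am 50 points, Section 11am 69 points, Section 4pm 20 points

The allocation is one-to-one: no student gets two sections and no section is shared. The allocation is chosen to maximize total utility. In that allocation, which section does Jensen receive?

Treat this as an assignment problem: match each student to one section.
Optimal: Mendoza→Section 1pm (51 points), Delgado→Section 4pm (79 points), Leclerc→Section 9am (79 points), Jensen→Section 11am (82 points), Ivanova→Section 10am (70 points) — total 51+79+79+82+70 = 361 points.
Row-greedy (each student in turn takes its best remaining section) gives 310 points, worse by 51.
Jensen's own top section is Section 9am (88 points), but forcing Jensen→Section 9am and reassigning the rest optimally gives only 353 points — worse by 8.

Jensen receives Section 11am.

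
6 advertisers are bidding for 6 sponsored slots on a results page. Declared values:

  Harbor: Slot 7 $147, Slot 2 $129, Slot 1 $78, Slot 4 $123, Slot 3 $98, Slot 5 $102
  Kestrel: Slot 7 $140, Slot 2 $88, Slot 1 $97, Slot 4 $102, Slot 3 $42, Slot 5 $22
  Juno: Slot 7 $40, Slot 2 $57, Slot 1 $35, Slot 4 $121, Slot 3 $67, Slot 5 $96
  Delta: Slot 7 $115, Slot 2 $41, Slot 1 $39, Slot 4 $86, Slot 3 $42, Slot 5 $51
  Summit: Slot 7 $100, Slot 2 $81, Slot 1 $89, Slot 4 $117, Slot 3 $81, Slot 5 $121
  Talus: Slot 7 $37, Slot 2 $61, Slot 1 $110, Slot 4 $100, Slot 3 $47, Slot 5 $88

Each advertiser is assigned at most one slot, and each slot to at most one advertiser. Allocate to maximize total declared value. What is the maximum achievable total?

Optimal: Harbor→Slot 2 ($129), Kestrel→Slot 7 ($140), Juno→Slot 4 ($121), Delta→Slot 3 ($42), Summit→Slot 5 ($121), Talus→Slot 1 ($110) — total 129+140+121+42+121+110 = $663.
Column-greedy (each slot in turn goes to its best remaining advertiser) gives $598, worse by 65.
Next-best assignment: Harbor→Slot 2, Kestrel→Slot 7, Juno→Slot 3, Delta→Slot 4, Summit→Slot 5, Talus→Slot 1 = $653.
Swapping Harbor↔Summit (Harbor→Slot 5 $102, Summit→Slot 2 $81) loses 67.

Max total: $663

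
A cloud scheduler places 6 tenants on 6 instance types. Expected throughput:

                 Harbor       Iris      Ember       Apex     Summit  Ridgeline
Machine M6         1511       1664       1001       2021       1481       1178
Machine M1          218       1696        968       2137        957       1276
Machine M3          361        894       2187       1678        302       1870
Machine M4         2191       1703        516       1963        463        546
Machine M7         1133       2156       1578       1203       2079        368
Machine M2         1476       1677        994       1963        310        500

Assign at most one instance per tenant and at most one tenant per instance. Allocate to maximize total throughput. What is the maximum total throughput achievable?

Maximum total: 11449 ops/s

This is the linear assignment problem.
Optimal: Harbor→Machine M4 (2191 ops/s), Iris→Machine M2 (1677 ops/s), Ember→Machine M3 (2187 ops/s), Apex→Machine M1 (2137 ops/s), Summit→Machine M7 (2079 ops/s), Ridgeline→Machine M6 (1178 ops/s) — total 2191+1677+2187+2137+2079+1178 = 11449 ops/s.
Column-greedy (each instance in turn goes to its best remaining tenant) gives 10674 ops/s, worse by 775.
Every other assignment is strictly worse.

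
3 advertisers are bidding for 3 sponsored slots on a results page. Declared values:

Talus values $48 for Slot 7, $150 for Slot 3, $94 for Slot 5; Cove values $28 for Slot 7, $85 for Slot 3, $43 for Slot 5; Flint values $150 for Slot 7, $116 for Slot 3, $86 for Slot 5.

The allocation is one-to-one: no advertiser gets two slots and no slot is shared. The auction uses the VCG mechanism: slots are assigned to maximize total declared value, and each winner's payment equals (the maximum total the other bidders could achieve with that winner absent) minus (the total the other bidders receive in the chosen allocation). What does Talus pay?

Efficient allocation: Talus→Slot 3 ($150), Cove→Slot 5 ($43), Flint→Slot 7 ($150); total welfare W = $343.
Talus receives Slot 3 at value $150, so the others get W − 150 = $193.
Without Talus: best allocation of the remaining 2 bidders over all 3 slots is Cove→Slot 3 ($85), Flint→Slot 7 ($150), total $235.
VCG payment = (others' best without Talus) − (others' welfare with Talus) = 235 − 193 = $42.

Talus pays $42.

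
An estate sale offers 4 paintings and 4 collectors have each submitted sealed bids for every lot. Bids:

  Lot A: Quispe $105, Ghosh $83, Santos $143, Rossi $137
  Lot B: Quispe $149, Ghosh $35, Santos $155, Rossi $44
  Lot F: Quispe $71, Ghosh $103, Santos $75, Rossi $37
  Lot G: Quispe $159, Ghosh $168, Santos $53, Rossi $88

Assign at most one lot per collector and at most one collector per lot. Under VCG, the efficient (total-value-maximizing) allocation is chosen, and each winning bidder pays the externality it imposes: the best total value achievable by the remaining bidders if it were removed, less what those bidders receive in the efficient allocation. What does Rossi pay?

Efficient allocation: Quispe→Lot G ($159), Ghosh→Lot F ($103), Santos→Lot B ($155), Rossi→Lot A ($137); total welfare W = $554.
Rossi receives Lot A at value $137, so the others get W − 137 = $417.
Without Rossi: best allocation of the remaining 3 bidders over all 4 lots is Quispe→Lot B ($149), Ghosh→Lot G ($168), Santos→Lot A ($143), total $460.
VCG payment = (others' best without Rossi) − (others' welfare with Rossi) = 460 − 417 = $43.

Rossi pays $43.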